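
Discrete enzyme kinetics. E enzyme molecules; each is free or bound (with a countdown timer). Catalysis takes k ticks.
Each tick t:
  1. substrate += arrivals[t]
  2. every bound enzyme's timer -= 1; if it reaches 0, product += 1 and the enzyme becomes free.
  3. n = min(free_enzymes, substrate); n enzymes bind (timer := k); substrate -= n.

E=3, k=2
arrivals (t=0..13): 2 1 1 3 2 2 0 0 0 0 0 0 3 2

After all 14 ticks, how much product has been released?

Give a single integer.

t=0: arr=2 -> substrate=0 bound=2 product=0
t=1: arr=1 -> substrate=0 bound=3 product=0
t=2: arr=1 -> substrate=0 bound=2 product=2
t=3: arr=3 -> substrate=1 bound=3 product=3
t=4: arr=2 -> substrate=2 bound=3 product=4
t=5: arr=2 -> substrate=2 bound=3 product=6
t=6: arr=0 -> substrate=1 bound=3 product=7
t=7: arr=0 -> substrate=0 bound=2 product=9
t=8: arr=0 -> substrate=0 bound=1 product=10
t=9: arr=0 -> substrate=0 bound=0 product=11
t=10: arr=0 -> substrate=0 bound=0 product=11
t=11: arr=0 -> substrate=0 bound=0 product=11
t=12: arr=3 -> substrate=0 bound=3 product=11
t=13: arr=2 -> substrate=2 bound=3 product=11

Answer: 11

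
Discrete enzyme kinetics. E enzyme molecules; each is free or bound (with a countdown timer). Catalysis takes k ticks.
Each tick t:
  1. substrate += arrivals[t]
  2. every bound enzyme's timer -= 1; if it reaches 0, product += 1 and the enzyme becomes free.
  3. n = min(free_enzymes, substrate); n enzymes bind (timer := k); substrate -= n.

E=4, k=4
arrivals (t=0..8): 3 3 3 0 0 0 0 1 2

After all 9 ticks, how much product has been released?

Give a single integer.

Answer: 7

Derivation:
t=0: arr=3 -> substrate=0 bound=3 product=0
t=1: arr=3 -> substrate=2 bound=4 product=0
t=2: arr=3 -> substrate=5 bound=4 product=0
t=3: arr=0 -> substrate=5 bound=4 product=0
t=4: arr=0 -> substrate=2 bound=4 product=3
t=5: arr=0 -> substrate=1 bound=4 product=4
t=6: arr=0 -> substrate=1 bound=4 product=4
t=7: arr=1 -> substrate=2 bound=4 product=4
t=8: arr=2 -> substrate=1 bound=4 product=7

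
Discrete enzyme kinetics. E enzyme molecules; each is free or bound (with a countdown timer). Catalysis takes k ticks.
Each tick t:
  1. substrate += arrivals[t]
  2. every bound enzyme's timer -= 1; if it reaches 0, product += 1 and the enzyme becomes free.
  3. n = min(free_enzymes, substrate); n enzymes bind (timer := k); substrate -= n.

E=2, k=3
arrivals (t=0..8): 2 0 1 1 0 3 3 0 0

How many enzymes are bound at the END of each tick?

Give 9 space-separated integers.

t=0: arr=2 -> substrate=0 bound=2 product=0
t=1: arr=0 -> substrate=0 bound=2 product=0
t=2: arr=1 -> substrate=1 bound=2 product=0
t=3: arr=1 -> substrate=0 bound=2 product=2
t=4: arr=0 -> substrate=0 bound=2 product=2
t=5: arr=3 -> substrate=3 bound=2 product=2
t=6: arr=3 -> substrate=4 bound=2 product=4
t=7: arr=0 -> substrate=4 bound=2 product=4
t=8: arr=0 -> substrate=4 bound=2 product=4

Answer: 2 2 2 2 2 2 2 2 2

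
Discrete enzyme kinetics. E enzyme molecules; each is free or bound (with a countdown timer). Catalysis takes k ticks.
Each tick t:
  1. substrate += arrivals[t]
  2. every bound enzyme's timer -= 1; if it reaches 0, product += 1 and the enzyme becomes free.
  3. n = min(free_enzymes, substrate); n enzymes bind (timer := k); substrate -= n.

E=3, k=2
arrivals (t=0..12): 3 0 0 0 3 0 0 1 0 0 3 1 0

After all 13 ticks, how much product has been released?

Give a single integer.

t=0: arr=3 -> substrate=0 bound=3 product=0
t=1: arr=0 -> substrate=0 bound=3 product=0
t=2: arr=0 -> substrate=0 bound=0 product=3
t=3: arr=0 -> substrate=0 bound=0 product=3
t=4: arr=3 -> substrate=0 bound=3 product=3
t=5: arr=0 -> substrate=0 bound=3 product=3
t=6: arr=0 -> substrate=0 bound=0 product=6
t=7: arr=1 -> substrate=0 bound=1 product=6
t=8: arr=0 -> substrate=0 bound=1 product=6
t=9: arr=0 -> substrate=0 bound=0 product=7
t=10: arr=3 -> substrate=0 bound=3 product=7
t=11: arr=1 -> substrate=1 bound=3 product=7
t=12: arr=0 -> substrate=0 bound=1 product=10

Answer: 10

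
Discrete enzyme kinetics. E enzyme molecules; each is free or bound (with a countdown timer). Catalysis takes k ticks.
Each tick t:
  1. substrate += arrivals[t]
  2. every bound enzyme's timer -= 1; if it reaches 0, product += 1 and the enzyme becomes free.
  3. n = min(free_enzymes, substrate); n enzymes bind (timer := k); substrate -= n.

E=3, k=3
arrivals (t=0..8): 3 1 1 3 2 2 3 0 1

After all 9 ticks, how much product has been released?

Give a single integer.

t=0: arr=3 -> substrate=0 bound=3 product=0
t=1: arr=1 -> substrate=1 bound=3 product=0
t=2: arr=1 -> substrate=2 bound=3 product=0
t=3: arr=3 -> substrate=2 bound=3 product=3
t=4: arr=2 -> substrate=4 bound=3 product=3
t=5: arr=2 -> substrate=6 bound=3 product=3
t=6: arr=3 -> substrate=6 bound=3 product=6
t=7: arr=0 -> substrate=6 bound=3 product=6
t=8: arr=1 -> substrate=7 bound=3 product=6

Answer: 6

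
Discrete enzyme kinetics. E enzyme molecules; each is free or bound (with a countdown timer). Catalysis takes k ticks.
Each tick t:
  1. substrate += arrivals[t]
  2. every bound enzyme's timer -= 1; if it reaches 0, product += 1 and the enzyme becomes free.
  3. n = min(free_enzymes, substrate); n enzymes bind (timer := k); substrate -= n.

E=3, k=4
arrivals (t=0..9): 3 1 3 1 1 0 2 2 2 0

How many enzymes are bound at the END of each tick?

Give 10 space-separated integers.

Answer: 3 3 3 3 3 3 3 3 3 3

Derivation:
t=0: arr=3 -> substrate=0 bound=3 product=0
t=1: arr=1 -> substrate=1 bound=3 product=0
t=2: arr=3 -> substrate=4 bound=3 product=0
t=3: arr=1 -> substrate=5 bound=3 product=0
t=4: arr=1 -> substrate=3 bound=3 product=3
t=5: arr=0 -> substrate=3 bound=3 product=3
t=6: arr=2 -> substrate=5 bound=3 product=3
t=7: arr=2 -> substrate=7 bound=3 product=3
t=8: arr=2 -> substrate=6 bound=3 product=6
t=9: arr=0 -> substrate=6 bound=3 product=6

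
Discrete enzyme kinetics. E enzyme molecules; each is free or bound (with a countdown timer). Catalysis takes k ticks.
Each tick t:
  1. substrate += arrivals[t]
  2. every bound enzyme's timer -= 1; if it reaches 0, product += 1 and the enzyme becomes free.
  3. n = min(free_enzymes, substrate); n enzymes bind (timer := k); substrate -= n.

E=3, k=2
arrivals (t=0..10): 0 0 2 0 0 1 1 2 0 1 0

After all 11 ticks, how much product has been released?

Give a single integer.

Answer: 6

Derivation:
t=0: arr=0 -> substrate=0 bound=0 product=0
t=1: arr=0 -> substrate=0 bound=0 product=0
t=2: arr=2 -> substrate=0 bound=2 product=0
t=3: arr=0 -> substrate=0 bound=2 product=0
t=4: arr=0 -> substrate=0 bound=0 product=2
t=5: arr=1 -> substrate=0 bound=1 product=2
t=6: arr=1 -> substrate=0 bound=2 product=2
t=7: arr=2 -> substrate=0 bound=3 product=3
t=8: arr=0 -> substrate=0 bound=2 product=4
t=9: arr=1 -> substrate=0 bound=1 product=6
t=10: arr=0 -> substrate=0 bound=1 product=6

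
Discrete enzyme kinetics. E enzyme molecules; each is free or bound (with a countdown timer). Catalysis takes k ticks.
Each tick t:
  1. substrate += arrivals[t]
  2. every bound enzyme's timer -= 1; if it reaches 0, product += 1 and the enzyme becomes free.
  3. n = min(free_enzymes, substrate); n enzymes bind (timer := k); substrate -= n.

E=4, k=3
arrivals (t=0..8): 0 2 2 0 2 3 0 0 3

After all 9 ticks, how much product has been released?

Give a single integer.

t=0: arr=0 -> substrate=0 bound=0 product=0
t=1: arr=2 -> substrate=0 bound=2 product=0
t=2: arr=2 -> substrate=0 bound=4 product=0
t=3: arr=0 -> substrate=0 bound=4 product=0
t=4: arr=2 -> substrate=0 bound=4 product=2
t=5: arr=3 -> substrate=1 bound=4 product=4
t=6: arr=0 -> substrate=1 bound=4 product=4
t=7: arr=0 -> substrate=0 bound=3 product=6
t=8: arr=3 -> substrate=0 bound=4 product=8

Answer: 8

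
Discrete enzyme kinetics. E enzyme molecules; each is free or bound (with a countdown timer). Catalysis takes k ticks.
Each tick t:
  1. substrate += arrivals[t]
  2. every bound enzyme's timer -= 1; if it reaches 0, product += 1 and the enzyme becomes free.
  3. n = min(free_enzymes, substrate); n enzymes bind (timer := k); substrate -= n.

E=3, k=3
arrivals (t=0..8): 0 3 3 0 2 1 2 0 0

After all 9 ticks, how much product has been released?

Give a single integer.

Answer: 6

Derivation:
t=0: arr=0 -> substrate=0 bound=0 product=0
t=1: arr=3 -> substrate=0 bound=3 product=0
t=2: arr=3 -> substrate=3 bound=3 product=0
t=3: arr=0 -> substrate=3 bound=3 product=0
t=4: arr=2 -> substrate=2 bound=3 product=3
t=5: arr=1 -> substrate=3 bound=3 product=3
t=6: arr=2 -> substrate=5 bound=3 product=3
t=7: arr=0 -> substrate=2 bound=3 product=6
t=8: arr=0 -> substrate=2 bound=3 product=6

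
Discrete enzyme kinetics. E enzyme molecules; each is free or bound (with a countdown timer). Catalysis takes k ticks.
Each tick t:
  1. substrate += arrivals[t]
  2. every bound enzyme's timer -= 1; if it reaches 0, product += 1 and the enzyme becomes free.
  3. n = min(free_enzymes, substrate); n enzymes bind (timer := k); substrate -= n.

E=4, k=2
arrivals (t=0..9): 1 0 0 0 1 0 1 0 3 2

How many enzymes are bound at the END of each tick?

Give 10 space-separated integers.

Answer: 1 1 0 0 1 1 1 1 3 4

Derivation:
t=0: arr=1 -> substrate=0 bound=1 product=0
t=1: arr=0 -> substrate=0 bound=1 product=0
t=2: arr=0 -> substrate=0 bound=0 product=1
t=3: arr=0 -> substrate=0 bound=0 product=1
t=4: arr=1 -> substrate=0 bound=1 product=1
t=5: arr=0 -> substrate=0 bound=1 product=1
t=6: arr=1 -> substrate=0 bound=1 product=2
t=7: arr=0 -> substrate=0 bound=1 product=2
t=8: arr=3 -> substrate=0 bound=3 product=3
t=9: arr=2 -> substrate=1 bound=4 product=3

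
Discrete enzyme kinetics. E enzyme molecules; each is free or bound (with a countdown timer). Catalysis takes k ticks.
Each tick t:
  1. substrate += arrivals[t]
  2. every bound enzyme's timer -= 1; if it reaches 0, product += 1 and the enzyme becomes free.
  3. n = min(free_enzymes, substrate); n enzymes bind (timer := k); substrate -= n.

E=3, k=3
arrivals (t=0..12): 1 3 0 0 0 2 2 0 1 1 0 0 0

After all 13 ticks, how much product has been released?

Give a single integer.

t=0: arr=1 -> substrate=0 bound=1 product=0
t=1: arr=3 -> substrate=1 bound=3 product=0
t=2: arr=0 -> substrate=1 bound=3 product=0
t=3: arr=0 -> substrate=0 bound=3 product=1
t=4: arr=0 -> substrate=0 bound=1 product=3
t=5: arr=2 -> substrate=0 bound=3 product=3
t=6: arr=2 -> substrate=1 bound=3 product=4
t=7: arr=0 -> substrate=1 bound=3 product=4
t=8: arr=1 -> substrate=0 bound=3 product=6
t=9: arr=1 -> substrate=0 bound=3 product=7
t=10: arr=0 -> substrate=0 bound=3 product=7
t=11: arr=0 -> substrate=0 bound=1 product=9
t=12: arr=0 -> substrate=0 bound=0 product=10

Answer: 10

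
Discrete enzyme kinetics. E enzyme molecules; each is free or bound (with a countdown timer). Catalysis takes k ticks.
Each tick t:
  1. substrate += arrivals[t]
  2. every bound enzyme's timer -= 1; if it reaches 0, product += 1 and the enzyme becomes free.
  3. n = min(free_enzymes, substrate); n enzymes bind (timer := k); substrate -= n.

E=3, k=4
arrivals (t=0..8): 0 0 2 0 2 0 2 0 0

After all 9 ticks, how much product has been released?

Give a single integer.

Answer: 3

Derivation:
t=0: arr=0 -> substrate=0 bound=0 product=0
t=1: arr=0 -> substrate=0 bound=0 product=0
t=2: arr=2 -> substrate=0 bound=2 product=0
t=3: arr=0 -> substrate=0 bound=2 product=0
t=4: arr=2 -> substrate=1 bound=3 product=0
t=5: arr=0 -> substrate=1 bound=3 product=0
t=6: arr=2 -> substrate=1 bound=3 product=2
t=7: arr=0 -> substrate=1 bound=3 product=2
t=8: arr=0 -> substrate=0 bound=3 product=3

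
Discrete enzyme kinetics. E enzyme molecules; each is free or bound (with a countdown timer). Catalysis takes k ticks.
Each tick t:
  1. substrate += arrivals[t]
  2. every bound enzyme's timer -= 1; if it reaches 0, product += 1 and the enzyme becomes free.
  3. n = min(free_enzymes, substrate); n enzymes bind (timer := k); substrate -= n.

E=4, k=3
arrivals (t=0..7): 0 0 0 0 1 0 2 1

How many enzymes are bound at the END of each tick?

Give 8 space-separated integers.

Answer: 0 0 0 0 1 1 3 3

Derivation:
t=0: arr=0 -> substrate=0 bound=0 product=0
t=1: arr=0 -> substrate=0 bound=0 product=0
t=2: arr=0 -> substrate=0 bound=0 product=0
t=3: arr=0 -> substrate=0 bound=0 product=0
t=4: arr=1 -> substrate=0 bound=1 product=0
t=5: arr=0 -> substrate=0 bound=1 product=0
t=6: arr=2 -> substrate=0 bound=3 product=0
t=7: arr=1 -> substrate=0 bound=3 product=1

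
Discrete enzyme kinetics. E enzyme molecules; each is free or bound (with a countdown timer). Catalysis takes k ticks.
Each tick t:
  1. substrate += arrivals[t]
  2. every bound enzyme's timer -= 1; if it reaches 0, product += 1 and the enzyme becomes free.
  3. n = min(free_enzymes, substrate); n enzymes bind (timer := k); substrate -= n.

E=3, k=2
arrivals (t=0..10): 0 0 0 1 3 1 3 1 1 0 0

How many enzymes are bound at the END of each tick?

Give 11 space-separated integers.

t=0: arr=0 -> substrate=0 bound=0 product=0
t=1: arr=0 -> substrate=0 bound=0 product=0
t=2: arr=0 -> substrate=0 bound=0 product=0
t=3: arr=1 -> substrate=0 bound=1 product=0
t=4: arr=3 -> substrate=1 bound=3 product=0
t=5: arr=1 -> substrate=1 bound=3 product=1
t=6: arr=3 -> substrate=2 bound=3 product=3
t=7: arr=1 -> substrate=2 bound=3 product=4
t=8: arr=1 -> substrate=1 bound=3 product=6
t=9: arr=0 -> substrate=0 bound=3 product=7
t=10: arr=0 -> substrate=0 bound=1 product=9

Answer: 0 0 0 1 3 3 3 3 3 3 1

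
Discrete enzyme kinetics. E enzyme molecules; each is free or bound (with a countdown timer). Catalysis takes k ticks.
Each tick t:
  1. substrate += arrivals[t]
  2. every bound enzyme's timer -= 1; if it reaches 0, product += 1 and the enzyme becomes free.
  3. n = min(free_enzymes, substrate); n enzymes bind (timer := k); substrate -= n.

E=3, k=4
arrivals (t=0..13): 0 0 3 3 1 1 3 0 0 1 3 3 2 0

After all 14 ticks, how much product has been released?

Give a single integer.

t=0: arr=0 -> substrate=0 bound=0 product=0
t=1: arr=0 -> substrate=0 bound=0 product=0
t=2: arr=3 -> substrate=0 bound=3 product=0
t=3: arr=3 -> substrate=3 bound=3 product=0
t=4: arr=1 -> substrate=4 bound=3 product=0
t=5: arr=1 -> substrate=5 bound=3 product=0
t=6: arr=3 -> substrate=5 bound=3 product=3
t=7: arr=0 -> substrate=5 bound=3 product=3
t=8: arr=0 -> substrate=5 bound=3 product=3
t=9: arr=1 -> substrate=6 bound=3 product=3
t=10: arr=3 -> substrate=6 bound=3 product=6
t=11: arr=3 -> substrate=9 bound=3 product=6
t=12: arr=2 -> substrate=11 bound=3 product=6
t=13: arr=0 -> substrate=11 bound=3 product=6

Answer: 6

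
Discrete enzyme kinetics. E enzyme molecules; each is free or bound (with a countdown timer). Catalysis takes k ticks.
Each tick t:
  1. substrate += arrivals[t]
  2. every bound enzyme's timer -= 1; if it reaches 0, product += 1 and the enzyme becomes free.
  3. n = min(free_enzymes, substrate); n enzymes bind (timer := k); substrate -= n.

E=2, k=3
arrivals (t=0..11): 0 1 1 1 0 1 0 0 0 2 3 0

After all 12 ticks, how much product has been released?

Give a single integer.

Answer: 4

Derivation:
t=0: arr=0 -> substrate=0 bound=0 product=0
t=1: arr=1 -> substrate=0 bound=1 product=0
t=2: arr=1 -> substrate=0 bound=2 product=0
t=3: arr=1 -> substrate=1 bound=2 product=0
t=4: arr=0 -> substrate=0 bound=2 product=1
t=5: arr=1 -> substrate=0 bound=2 product=2
t=6: arr=0 -> substrate=0 bound=2 product=2
t=7: arr=0 -> substrate=0 bound=1 product=3
t=8: arr=0 -> substrate=0 bound=0 product=4
t=9: arr=2 -> substrate=0 bound=2 product=4
t=10: arr=3 -> substrate=3 bound=2 product=4
t=11: arr=0 -> substrate=3 bound=2 product=4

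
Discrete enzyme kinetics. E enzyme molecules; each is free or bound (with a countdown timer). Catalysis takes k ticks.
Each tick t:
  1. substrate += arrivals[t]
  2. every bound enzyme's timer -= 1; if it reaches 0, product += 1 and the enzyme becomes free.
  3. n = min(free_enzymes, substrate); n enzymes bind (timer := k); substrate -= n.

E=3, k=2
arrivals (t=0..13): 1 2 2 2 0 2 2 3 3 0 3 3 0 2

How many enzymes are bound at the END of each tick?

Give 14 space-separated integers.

t=0: arr=1 -> substrate=0 bound=1 product=0
t=1: arr=2 -> substrate=0 bound=3 product=0
t=2: arr=2 -> substrate=1 bound=3 product=1
t=3: arr=2 -> substrate=1 bound=3 product=3
t=4: arr=0 -> substrate=0 bound=3 product=4
t=5: arr=2 -> substrate=0 bound=3 product=6
t=6: arr=2 -> substrate=1 bound=3 product=7
t=7: arr=3 -> substrate=2 bound=3 product=9
t=8: arr=3 -> substrate=4 bound=3 product=10
t=9: arr=0 -> substrate=2 bound=3 product=12
t=10: arr=3 -> substrate=4 bound=3 product=13
t=11: arr=3 -> substrate=5 bound=3 product=15
t=12: arr=0 -> substrate=4 bound=3 product=16
t=13: arr=2 -> substrate=4 bound=3 product=18

Answer: 1 3 3 3 3 3 3 3 3 3 3 3 3 3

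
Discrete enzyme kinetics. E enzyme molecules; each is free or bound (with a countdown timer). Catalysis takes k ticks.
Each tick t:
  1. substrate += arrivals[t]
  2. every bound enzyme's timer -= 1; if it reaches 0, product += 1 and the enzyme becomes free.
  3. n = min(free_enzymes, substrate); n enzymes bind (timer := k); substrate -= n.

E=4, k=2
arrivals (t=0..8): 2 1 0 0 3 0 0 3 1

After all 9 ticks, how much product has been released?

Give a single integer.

t=0: arr=2 -> substrate=0 bound=2 product=0
t=1: arr=1 -> substrate=0 bound=3 product=0
t=2: arr=0 -> substrate=0 bound=1 product=2
t=3: arr=0 -> substrate=0 bound=0 product=3
t=4: arr=3 -> substrate=0 bound=3 product=3
t=5: arr=0 -> substrate=0 bound=3 product=3
t=6: arr=0 -> substrate=0 bound=0 product=6
t=7: arr=3 -> substrate=0 bound=3 product=6
t=8: arr=1 -> substrate=0 bound=4 product=6

Answer: 6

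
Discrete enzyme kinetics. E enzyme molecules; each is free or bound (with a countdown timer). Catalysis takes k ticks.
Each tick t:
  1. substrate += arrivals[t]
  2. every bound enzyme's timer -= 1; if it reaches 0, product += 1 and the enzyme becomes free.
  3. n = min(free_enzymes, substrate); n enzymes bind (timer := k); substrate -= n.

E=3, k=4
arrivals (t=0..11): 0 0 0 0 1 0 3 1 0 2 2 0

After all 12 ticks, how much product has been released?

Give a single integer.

t=0: arr=0 -> substrate=0 bound=0 product=0
t=1: arr=0 -> substrate=0 bound=0 product=0
t=2: arr=0 -> substrate=0 bound=0 product=0
t=3: arr=0 -> substrate=0 bound=0 product=0
t=4: arr=1 -> substrate=0 bound=1 product=0
t=5: arr=0 -> substrate=0 bound=1 product=0
t=6: arr=3 -> substrate=1 bound=3 product=0
t=7: arr=1 -> substrate=2 bound=3 product=0
t=8: arr=0 -> substrate=1 bound=3 product=1
t=9: arr=2 -> substrate=3 bound=3 product=1
t=10: arr=2 -> substrate=3 bound=3 product=3
t=11: arr=0 -> substrate=3 bound=3 product=3

Answer: 3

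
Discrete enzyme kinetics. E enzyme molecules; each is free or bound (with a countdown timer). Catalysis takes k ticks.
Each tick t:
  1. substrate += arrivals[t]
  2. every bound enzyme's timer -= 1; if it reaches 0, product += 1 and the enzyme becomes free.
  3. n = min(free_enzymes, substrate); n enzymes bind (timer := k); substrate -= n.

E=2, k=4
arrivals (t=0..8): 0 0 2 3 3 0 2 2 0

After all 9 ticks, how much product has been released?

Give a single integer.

Answer: 2

Derivation:
t=0: arr=0 -> substrate=0 bound=0 product=0
t=1: arr=0 -> substrate=0 bound=0 product=0
t=2: arr=2 -> substrate=0 bound=2 product=0
t=3: arr=3 -> substrate=3 bound=2 product=0
t=4: arr=3 -> substrate=6 bound=2 product=0
t=5: arr=0 -> substrate=6 bound=2 product=0
t=6: arr=2 -> substrate=6 bound=2 product=2
t=7: arr=2 -> substrate=8 bound=2 product=2
t=8: arr=0 -> substrate=8 bound=2 product=2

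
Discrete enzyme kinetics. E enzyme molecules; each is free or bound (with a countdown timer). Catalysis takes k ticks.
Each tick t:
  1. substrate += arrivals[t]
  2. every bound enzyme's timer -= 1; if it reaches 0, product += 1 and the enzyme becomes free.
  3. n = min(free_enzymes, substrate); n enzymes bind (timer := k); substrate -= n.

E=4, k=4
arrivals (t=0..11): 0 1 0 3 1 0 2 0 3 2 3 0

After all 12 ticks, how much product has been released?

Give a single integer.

Answer: 7

Derivation:
t=0: arr=0 -> substrate=0 bound=0 product=0
t=1: arr=1 -> substrate=0 bound=1 product=0
t=2: arr=0 -> substrate=0 bound=1 product=0
t=3: arr=3 -> substrate=0 bound=4 product=0
t=4: arr=1 -> substrate=1 bound=4 product=0
t=5: arr=0 -> substrate=0 bound=4 product=1
t=6: arr=2 -> substrate=2 bound=4 product=1
t=7: arr=0 -> substrate=0 bound=3 product=4
t=8: arr=3 -> substrate=2 bound=4 product=4
t=9: arr=2 -> substrate=3 bound=4 product=5
t=10: arr=3 -> substrate=6 bound=4 product=5
t=11: arr=0 -> substrate=4 bound=4 product=7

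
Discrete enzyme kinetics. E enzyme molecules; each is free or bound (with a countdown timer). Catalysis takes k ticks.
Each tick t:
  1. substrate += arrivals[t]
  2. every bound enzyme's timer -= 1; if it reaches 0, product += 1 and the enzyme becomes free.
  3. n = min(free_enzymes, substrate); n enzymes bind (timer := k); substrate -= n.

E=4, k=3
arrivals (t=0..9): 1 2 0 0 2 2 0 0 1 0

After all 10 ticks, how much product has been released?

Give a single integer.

Answer: 7

Derivation:
t=0: arr=1 -> substrate=0 bound=1 product=0
t=1: arr=2 -> substrate=0 bound=3 product=0
t=2: arr=0 -> substrate=0 bound=3 product=0
t=3: arr=0 -> substrate=0 bound=2 product=1
t=4: arr=2 -> substrate=0 bound=2 product=3
t=5: arr=2 -> substrate=0 bound=4 product=3
t=6: arr=0 -> substrate=0 bound=4 product=3
t=7: arr=0 -> substrate=0 bound=2 product=5
t=8: arr=1 -> substrate=0 bound=1 product=7
t=9: arr=0 -> substrate=0 bound=1 product=7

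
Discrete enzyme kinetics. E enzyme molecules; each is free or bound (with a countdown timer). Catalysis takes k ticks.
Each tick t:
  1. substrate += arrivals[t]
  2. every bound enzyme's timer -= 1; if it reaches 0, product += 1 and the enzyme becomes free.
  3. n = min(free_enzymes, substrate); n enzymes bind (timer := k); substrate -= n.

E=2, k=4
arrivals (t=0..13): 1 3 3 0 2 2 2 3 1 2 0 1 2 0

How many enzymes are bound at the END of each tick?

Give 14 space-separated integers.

t=0: arr=1 -> substrate=0 bound=1 product=0
t=1: arr=3 -> substrate=2 bound=2 product=0
t=2: arr=3 -> substrate=5 bound=2 product=0
t=3: arr=0 -> substrate=5 bound=2 product=0
t=4: arr=2 -> substrate=6 bound=2 product=1
t=5: arr=2 -> substrate=7 bound=2 product=2
t=6: arr=2 -> substrate=9 bound=2 product=2
t=7: arr=3 -> substrate=12 bound=2 product=2
t=8: arr=1 -> substrate=12 bound=2 product=3
t=9: arr=2 -> substrate=13 bound=2 product=4
t=10: arr=0 -> substrate=13 bound=2 product=4
t=11: arr=1 -> substrate=14 bound=2 product=4
t=12: arr=2 -> substrate=15 bound=2 product=5
t=13: arr=0 -> substrate=14 bound=2 product=6

Answer: 1 2 2 2 2 2 2 2 2 2 2 2 2 2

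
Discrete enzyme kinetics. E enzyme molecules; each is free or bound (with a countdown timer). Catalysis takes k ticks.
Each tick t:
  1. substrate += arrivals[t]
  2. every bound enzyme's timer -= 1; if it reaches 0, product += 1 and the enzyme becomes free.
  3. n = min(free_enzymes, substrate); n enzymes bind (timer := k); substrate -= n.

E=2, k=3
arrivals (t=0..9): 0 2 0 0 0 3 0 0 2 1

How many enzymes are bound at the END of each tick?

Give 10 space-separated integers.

Answer: 0 2 2 2 0 2 2 2 2 2

Derivation:
t=0: arr=0 -> substrate=0 bound=0 product=0
t=1: arr=2 -> substrate=0 bound=2 product=0
t=2: arr=0 -> substrate=0 bound=2 product=0
t=3: arr=0 -> substrate=0 bound=2 product=0
t=4: arr=0 -> substrate=0 bound=0 product=2
t=5: arr=3 -> substrate=1 bound=2 product=2
t=6: arr=0 -> substrate=1 bound=2 product=2
t=7: arr=0 -> substrate=1 bound=2 product=2
t=8: arr=2 -> substrate=1 bound=2 product=4
t=9: arr=1 -> substrate=2 bound=2 product=4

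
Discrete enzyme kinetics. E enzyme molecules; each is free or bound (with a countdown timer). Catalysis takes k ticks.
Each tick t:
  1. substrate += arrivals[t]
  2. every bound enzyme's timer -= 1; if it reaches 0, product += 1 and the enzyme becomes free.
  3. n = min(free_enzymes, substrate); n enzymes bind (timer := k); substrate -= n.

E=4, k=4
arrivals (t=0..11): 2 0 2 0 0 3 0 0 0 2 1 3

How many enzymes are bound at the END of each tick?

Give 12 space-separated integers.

t=0: arr=2 -> substrate=0 bound=2 product=0
t=1: arr=0 -> substrate=0 bound=2 product=0
t=2: arr=2 -> substrate=0 bound=4 product=0
t=3: arr=0 -> substrate=0 bound=4 product=0
t=4: arr=0 -> substrate=0 bound=2 product=2
t=5: arr=3 -> substrate=1 bound=4 product=2
t=6: arr=0 -> substrate=0 bound=3 product=4
t=7: arr=0 -> substrate=0 bound=3 product=4
t=8: arr=0 -> substrate=0 bound=3 product=4
t=9: arr=2 -> substrate=0 bound=3 product=6
t=10: arr=1 -> substrate=0 bound=3 product=7
t=11: arr=3 -> substrate=2 bound=4 product=7

Answer: 2 2 4 4 2 4 3 3 3 3 3 4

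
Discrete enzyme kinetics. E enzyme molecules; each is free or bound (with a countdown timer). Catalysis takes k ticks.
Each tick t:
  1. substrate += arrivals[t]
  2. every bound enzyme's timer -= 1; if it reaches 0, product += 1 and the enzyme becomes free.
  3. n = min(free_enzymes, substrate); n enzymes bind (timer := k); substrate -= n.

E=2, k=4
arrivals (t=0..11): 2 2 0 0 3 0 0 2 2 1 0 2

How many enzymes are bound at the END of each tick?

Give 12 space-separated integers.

Answer: 2 2 2 2 2 2 2 2 2 2 2 2

Derivation:
t=0: arr=2 -> substrate=0 bound=2 product=0
t=1: arr=2 -> substrate=2 bound=2 product=0
t=2: arr=0 -> substrate=2 bound=2 product=0
t=3: arr=0 -> substrate=2 bound=2 product=0
t=4: arr=3 -> substrate=3 bound=2 product=2
t=5: arr=0 -> substrate=3 bound=2 product=2
t=6: arr=0 -> substrate=3 bound=2 product=2
t=7: arr=2 -> substrate=5 bound=2 product=2
t=8: arr=2 -> substrate=5 bound=2 product=4
t=9: arr=1 -> substrate=6 bound=2 product=4
t=10: arr=0 -> substrate=6 bound=2 product=4
t=11: arr=2 -> substrate=8 bound=2 product=4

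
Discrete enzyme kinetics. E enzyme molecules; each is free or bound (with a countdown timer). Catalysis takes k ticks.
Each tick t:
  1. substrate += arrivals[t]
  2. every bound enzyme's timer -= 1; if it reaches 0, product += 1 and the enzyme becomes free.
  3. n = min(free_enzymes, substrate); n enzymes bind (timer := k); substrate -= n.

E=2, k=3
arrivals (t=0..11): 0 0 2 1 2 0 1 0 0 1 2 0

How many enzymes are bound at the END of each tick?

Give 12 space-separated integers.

Answer: 0 0 2 2 2 2 2 2 2 2 2 2

Derivation:
t=0: arr=0 -> substrate=0 bound=0 product=0
t=1: arr=0 -> substrate=0 bound=0 product=0
t=2: arr=2 -> substrate=0 bound=2 product=0
t=3: arr=1 -> substrate=1 bound=2 product=0
t=4: arr=2 -> substrate=3 bound=2 product=0
t=5: arr=0 -> substrate=1 bound=2 product=2
t=6: arr=1 -> substrate=2 bound=2 product=2
t=7: arr=0 -> substrate=2 bound=2 product=2
t=8: arr=0 -> substrate=0 bound=2 product=4
t=9: arr=1 -> substrate=1 bound=2 product=4
t=10: arr=2 -> substrate=3 bound=2 product=4
t=11: arr=0 -> substrate=1 bound=2 product=6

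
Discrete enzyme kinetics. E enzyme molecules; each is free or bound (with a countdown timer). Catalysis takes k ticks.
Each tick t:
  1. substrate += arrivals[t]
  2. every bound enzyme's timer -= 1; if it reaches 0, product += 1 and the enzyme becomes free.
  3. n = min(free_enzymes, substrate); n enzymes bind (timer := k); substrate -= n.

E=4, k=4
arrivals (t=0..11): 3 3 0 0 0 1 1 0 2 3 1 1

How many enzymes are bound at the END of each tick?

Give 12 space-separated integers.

t=0: arr=3 -> substrate=0 bound=3 product=0
t=1: arr=3 -> substrate=2 bound=4 product=0
t=2: arr=0 -> substrate=2 bound=4 product=0
t=3: arr=0 -> substrate=2 bound=4 product=0
t=4: arr=0 -> substrate=0 bound=3 product=3
t=5: arr=1 -> substrate=0 bound=3 product=4
t=6: arr=1 -> substrate=0 bound=4 product=4
t=7: arr=0 -> substrate=0 bound=4 product=4
t=8: arr=2 -> substrate=0 bound=4 product=6
t=9: arr=3 -> substrate=2 bound=4 product=7
t=10: arr=1 -> substrate=2 bound=4 product=8
t=11: arr=1 -> substrate=3 bound=4 product=8

Answer: 3 4 4 4 3 3 4 4 4 4 4 4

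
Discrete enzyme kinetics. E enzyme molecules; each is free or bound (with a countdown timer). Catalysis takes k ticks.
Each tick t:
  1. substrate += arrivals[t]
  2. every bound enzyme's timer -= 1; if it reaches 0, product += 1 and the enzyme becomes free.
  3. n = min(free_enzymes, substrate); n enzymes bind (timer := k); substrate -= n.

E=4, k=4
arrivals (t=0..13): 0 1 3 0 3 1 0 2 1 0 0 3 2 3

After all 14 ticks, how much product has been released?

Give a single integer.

t=0: arr=0 -> substrate=0 bound=0 product=0
t=1: arr=1 -> substrate=0 bound=1 product=0
t=2: arr=3 -> substrate=0 bound=4 product=0
t=3: arr=0 -> substrate=0 bound=4 product=0
t=4: arr=3 -> substrate=3 bound=4 product=0
t=5: arr=1 -> substrate=3 bound=4 product=1
t=6: arr=0 -> substrate=0 bound=4 product=4
t=7: arr=2 -> substrate=2 bound=4 product=4
t=8: arr=1 -> substrate=3 bound=4 product=4
t=9: arr=0 -> substrate=2 bound=4 product=5
t=10: arr=0 -> substrate=0 bound=3 product=8
t=11: arr=3 -> substrate=2 bound=4 product=8
t=12: arr=2 -> substrate=4 bound=4 product=8
t=13: arr=3 -> substrate=6 bound=4 product=9

Answer: 9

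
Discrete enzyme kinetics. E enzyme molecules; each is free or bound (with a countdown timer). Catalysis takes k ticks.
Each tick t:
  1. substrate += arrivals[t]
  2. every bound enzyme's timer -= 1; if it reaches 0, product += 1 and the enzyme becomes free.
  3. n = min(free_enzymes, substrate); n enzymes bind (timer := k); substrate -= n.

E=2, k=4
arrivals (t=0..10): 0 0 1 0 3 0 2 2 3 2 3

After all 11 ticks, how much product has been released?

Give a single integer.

Answer: 3

Derivation:
t=0: arr=0 -> substrate=0 bound=0 product=0
t=1: arr=0 -> substrate=0 bound=0 product=0
t=2: arr=1 -> substrate=0 bound=1 product=0
t=3: arr=0 -> substrate=0 bound=1 product=0
t=4: arr=3 -> substrate=2 bound=2 product=0
t=5: arr=0 -> substrate=2 bound=2 product=0
t=6: arr=2 -> substrate=3 bound=2 product=1
t=7: arr=2 -> substrate=5 bound=2 product=1
t=8: arr=3 -> substrate=7 bound=2 product=2
t=9: arr=2 -> substrate=9 bound=2 product=2
t=10: arr=3 -> substrate=11 bound=2 product=3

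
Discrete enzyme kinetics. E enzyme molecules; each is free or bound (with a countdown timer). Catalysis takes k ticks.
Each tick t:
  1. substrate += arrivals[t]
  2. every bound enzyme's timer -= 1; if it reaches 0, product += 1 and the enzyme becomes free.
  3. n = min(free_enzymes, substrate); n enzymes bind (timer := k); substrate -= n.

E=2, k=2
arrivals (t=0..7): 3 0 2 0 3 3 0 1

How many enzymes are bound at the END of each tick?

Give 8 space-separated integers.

Answer: 2 2 2 2 2 2 2 2

Derivation:
t=0: arr=3 -> substrate=1 bound=2 product=0
t=1: arr=0 -> substrate=1 bound=2 product=0
t=2: arr=2 -> substrate=1 bound=2 product=2
t=3: arr=0 -> substrate=1 bound=2 product=2
t=4: arr=3 -> substrate=2 bound=2 product=4
t=5: arr=3 -> substrate=5 bound=2 product=4
t=6: arr=0 -> substrate=3 bound=2 product=6
t=7: arr=1 -> substrate=4 bound=2 product=6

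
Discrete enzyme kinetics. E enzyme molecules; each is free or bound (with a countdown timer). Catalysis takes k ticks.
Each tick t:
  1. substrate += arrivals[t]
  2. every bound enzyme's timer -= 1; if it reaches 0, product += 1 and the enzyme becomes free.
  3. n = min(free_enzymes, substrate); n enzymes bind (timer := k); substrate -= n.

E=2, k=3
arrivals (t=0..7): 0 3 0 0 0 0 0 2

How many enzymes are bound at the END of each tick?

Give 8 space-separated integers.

t=0: arr=0 -> substrate=0 bound=0 product=0
t=1: arr=3 -> substrate=1 bound=2 product=0
t=2: arr=0 -> substrate=1 bound=2 product=0
t=3: arr=0 -> substrate=1 bound=2 product=0
t=4: arr=0 -> substrate=0 bound=1 product=2
t=5: arr=0 -> substrate=0 bound=1 product=2
t=6: arr=0 -> substrate=0 bound=1 product=2
t=7: arr=2 -> substrate=0 bound=2 product=3

Answer: 0 2 2 2 1 1 1 2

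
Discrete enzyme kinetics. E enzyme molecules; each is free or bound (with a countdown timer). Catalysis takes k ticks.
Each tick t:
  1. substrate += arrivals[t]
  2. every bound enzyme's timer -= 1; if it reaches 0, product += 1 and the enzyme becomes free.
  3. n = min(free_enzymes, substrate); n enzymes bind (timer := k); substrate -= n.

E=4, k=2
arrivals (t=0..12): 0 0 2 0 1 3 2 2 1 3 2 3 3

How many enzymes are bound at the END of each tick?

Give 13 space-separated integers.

t=0: arr=0 -> substrate=0 bound=0 product=0
t=1: arr=0 -> substrate=0 bound=0 product=0
t=2: arr=2 -> substrate=0 bound=2 product=0
t=3: arr=0 -> substrate=0 bound=2 product=0
t=4: arr=1 -> substrate=0 bound=1 product=2
t=5: arr=3 -> substrate=0 bound=4 product=2
t=6: arr=2 -> substrate=1 bound=4 product=3
t=7: arr=2 -> substrate=0 bound=4 product=6
t=8: arr=1 -> substrate=0 bound=4 product=7
t=9: arr=3 -> substrate=0 bound=4 product=10
t=10: arr=2 -> substrate=1 bound=4 product=11
t=11: arr=3 -> substrate=1 bound=4 product=14
t=12: arr=3 -> substrate=3 bound=4 product=15

Answer: 0 0 2 2 1 4 4 4 4 4 4 4 4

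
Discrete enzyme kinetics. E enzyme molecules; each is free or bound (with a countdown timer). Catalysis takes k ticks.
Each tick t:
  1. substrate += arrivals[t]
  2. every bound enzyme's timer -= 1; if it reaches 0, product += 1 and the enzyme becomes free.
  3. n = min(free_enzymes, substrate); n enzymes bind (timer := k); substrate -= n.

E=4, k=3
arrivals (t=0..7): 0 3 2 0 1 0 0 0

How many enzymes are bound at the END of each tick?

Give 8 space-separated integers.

Answer: 0 3 4 4 3 2 2 0

Derivation:
t=0: arr=0 -> substrate=0 bound=0 product=0
t=1: arr=3 -> substrate=0 bound=3 product=0
t=2: arr=2 -> substrate=1 bound=4 product=0
t=3: arr=0 -> substrate=1 bound=4 product=0
t=4: arr=1 -> substrate=0 bound=3 product=3
t=5: arr=0 -> substrate=0 bound=2 product=4
t=6: arr=0 -> substrate=0 bound=2 product=4
t=7: arr=0 -> substrate=0 bound=0 product=6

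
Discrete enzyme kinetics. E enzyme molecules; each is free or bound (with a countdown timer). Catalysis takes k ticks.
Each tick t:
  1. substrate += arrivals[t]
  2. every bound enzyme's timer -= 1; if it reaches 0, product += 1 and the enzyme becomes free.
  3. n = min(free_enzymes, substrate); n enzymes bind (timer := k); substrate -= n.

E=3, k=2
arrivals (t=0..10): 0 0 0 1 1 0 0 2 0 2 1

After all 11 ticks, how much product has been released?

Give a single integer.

t=0: arr=0 -> substrate=0 bound=0 product=0
t=1: arr=0 -> substrate=0 bound=0 product=0
t=2: arr=0 -> substrate=0 bound=0 product=0
t=3: arr=1 -> substrate=0 bound=1 product=0
t=4: arr=1 -> substrate=0 bound=2 product=0
t=5: arr=0 -> substrate=0 bound=1 product=1
t=6: arr=0 -> substrate=0 bound=0 product=2
t=7: arr=2 -> substrate=0 bound=2 product=2
t=8: arr=0 -> substrate=0 bound=2 product=2
t=9: arr=2 -> substrate=0 bound=2 product=4
t=10: arr=1 -> substrate=0 bound=3 product=4

Answer: 4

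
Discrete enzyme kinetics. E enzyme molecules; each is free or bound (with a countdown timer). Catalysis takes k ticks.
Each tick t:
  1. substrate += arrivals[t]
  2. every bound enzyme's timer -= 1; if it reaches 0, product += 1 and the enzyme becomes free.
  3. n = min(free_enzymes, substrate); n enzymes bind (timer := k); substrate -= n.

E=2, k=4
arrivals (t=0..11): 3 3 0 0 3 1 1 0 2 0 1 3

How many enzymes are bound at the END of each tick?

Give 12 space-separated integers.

t=0: arr=3 -> substrate=1 bound=2 product=0
t=1: arr=3 -> substrate=4 bound=2 product=0
t=2: arr=0 -> substrate=4 bound=2 product=0
t=3: arr=0 -> substrate=4 bound=2 product=0
t=4: arr=3 -> substrate=5 bound=2 product=2
t=5: arr=1 -> substrate=6 bound=2 product=2
t=6: arr=1 -> substrate=7 bound=2 product=2
t=7: arr=0 -> substrate=7 bound=2 product=2
t=8: arr=2 -> substrate=7 bound=2 product=4
t=9: arr=0 -> substrate=7 bound=2 product=4
t=10: arr=1 -> substrate=8 bound=2 product=4
t=11: arr=3 -> substrate=11 bound=2 product=4

Answer: 2 2 2 2 2 2 2 2 2 2 2 2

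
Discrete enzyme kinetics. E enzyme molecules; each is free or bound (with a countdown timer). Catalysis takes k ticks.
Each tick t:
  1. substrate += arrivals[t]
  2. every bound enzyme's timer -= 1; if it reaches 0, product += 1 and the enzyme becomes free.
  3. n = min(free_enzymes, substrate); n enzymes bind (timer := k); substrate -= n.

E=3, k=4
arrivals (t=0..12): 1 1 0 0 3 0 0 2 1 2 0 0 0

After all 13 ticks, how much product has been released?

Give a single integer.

t=0: arr=1 -> substrate=0 bound=1 product=0
t=1: arr=1 -> substrate=0 bound=2 product=0
t=2: arr=0 -> substrate=0 bound=2 product=0
t=3: arr=0 -> substrate=0 bound=2 product=0
t=4: arr=3 -> substrate=1 bound=3 product=1
t=5: arr=0 -> substrate=0 bound=3 product=2
t=6: arr=0 -> substrate=0 bound=3 product=2
t=7: arr=2 -> substrate=2 bound=3 product=2
t=8: arr=1 -> substrate=1 bound=3 product=4
t=9: arr=2 -> substrate=2 bound=3 product=5
t=10: arr=0 -> substrate=2 bound=3 product=5
t=11: arr=0 -> substrate=2 bound=3 product=5
t=12: arr=0 -> substrate=0 bound=3 product=7

Answer: 7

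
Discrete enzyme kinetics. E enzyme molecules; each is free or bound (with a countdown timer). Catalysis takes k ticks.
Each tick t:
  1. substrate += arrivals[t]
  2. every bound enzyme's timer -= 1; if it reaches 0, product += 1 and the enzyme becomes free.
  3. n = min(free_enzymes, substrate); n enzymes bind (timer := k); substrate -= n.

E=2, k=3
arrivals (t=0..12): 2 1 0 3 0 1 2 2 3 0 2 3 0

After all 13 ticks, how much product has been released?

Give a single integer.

t=0: arr=2 -> substrate=0 bound=2 product=0
t=1: arr=1 -> substrate=1 bound=2 product=0
t=2: arr=0 -> substrate=1 bound=2 product=0
t=3: arr=3 -> substrate=2 bound=2 product=2
t=4: arr=0 -> substrate=2 bound=2 product=2
t=5: arr=1 -> substrate=3 bound=2 product=2
t=6: arr=2 -> substrate=3 bound=2 product=4
t=7: arr=2 -> substrate=5 bound=2 product=4
t=8: arr=3 -> substrate=8 bound=2 product=4
t=9: arr=0 -> substrate=6 bound=2 product=6
t=10: arr=2 -> substrate=8 bound=2 product=6
t=11: arr=3 -> substrate=11 bound=2 product=6
t=12: arr=0 -> substrate=9 bound=2 product=8

Answer: 8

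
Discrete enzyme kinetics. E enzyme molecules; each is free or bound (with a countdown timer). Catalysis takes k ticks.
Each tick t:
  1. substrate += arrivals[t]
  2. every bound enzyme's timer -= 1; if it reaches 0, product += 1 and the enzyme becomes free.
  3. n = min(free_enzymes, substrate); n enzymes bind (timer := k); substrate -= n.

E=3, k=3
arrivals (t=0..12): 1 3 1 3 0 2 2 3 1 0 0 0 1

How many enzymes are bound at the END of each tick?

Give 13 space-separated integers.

Answer: 1 3 3 3 3 3 3 3 3 3 3 3 3

Derivation:
t=0: arr=1 -> substrate=0 bound=1 product=0
t=1: arr=3 -> substrate=1 bound=3 product=0
t=2: arr=1 -> substrate=2 bound=3 product=0
t=3: arr=3 -> substrate=4 bound=3 product=1
t=4: arr=0 -> substrate=2 bound=3 product=3
t=5: arr=2 -> substrate=4 bound=3 product=3
t=6: arr=2 -> substrate=5 bound=3 product=4
t=7: arr=3 -> substrate=6 bound=3 product=6
t=8: arr=1 -> substrate=7 bound=3 product=6
t=9: arr=0 -> substrate=6 bound=3 product=7
t=10: arr=0 -> substrate=4 bound=3 product=9
t=11: arr=0 -> substrate=4 bound=3 product=9
t=12: arr=1 -> substrate=4 bound=3 product=10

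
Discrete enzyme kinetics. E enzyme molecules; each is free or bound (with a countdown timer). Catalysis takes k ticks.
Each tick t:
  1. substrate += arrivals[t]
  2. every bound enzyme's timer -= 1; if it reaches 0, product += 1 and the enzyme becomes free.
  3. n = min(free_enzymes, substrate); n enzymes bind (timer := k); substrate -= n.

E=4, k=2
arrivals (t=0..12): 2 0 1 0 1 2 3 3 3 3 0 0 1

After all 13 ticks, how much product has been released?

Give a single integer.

Answer: 16

Derivation:
t=0: arr=2 -> substrate=0 bound=2 product=0
t=1: arr=0 -> substrate=0 bound=2 product=0
t=2: arr=1 -> substrate=0 bound=1 product=2
t=3: arr=0 -> substrate=0 bound=1 product=2
t=4: arr=1 -> substrate=0 bound=1 product=3
t=5: arr=2 -> substrate=0 bound=3 product=3
t=6: arr=3 -> substrate=1 bound=4 product=4
t=7: arr=3 -> substrate=2 bound=4 product=6
t=8: arr=3 -> substrate=3 bound=4 product=8
t=9: arr=3 -> substrate=4 bound=4 product=10
t=10: arr=0 -> substrate=2 bound=4 product=12
t=11: arr=0 -> substrate=0 bound=4 product=14
t=12: arr=1 -> substrate=0 bound=3 product=16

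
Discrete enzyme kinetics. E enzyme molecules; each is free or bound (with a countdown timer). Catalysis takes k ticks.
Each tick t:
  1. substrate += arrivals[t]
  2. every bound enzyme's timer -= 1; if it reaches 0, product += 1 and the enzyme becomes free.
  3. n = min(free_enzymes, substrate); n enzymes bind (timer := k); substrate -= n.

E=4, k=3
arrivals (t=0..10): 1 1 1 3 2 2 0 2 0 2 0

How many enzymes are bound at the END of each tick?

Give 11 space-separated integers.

t=0: arr=1 -> substrate=0 bound=1 product=0
t=1: arr=1 -> substrate=0 bound=2 product=0
t=2: arr=1 -> substrate=0 bound=3 product=0
t=3: arr=3 -> substrate=1 bound=4 product=1
t=4: arr=2 -> substrate=2 bound=4 product=2
t=5: arr=2 -> substrate=3 bound=4 product=3
t=6: arr=0 -> substrate=1 bound=4 product=5
t=7: arr=2 -> substrate=2 bound=4 product=6
t=8: arr=0 -> substrate=1 bound=4 product=7
t=9: arr=2 -> substrate=1 bound=4 product=9
t=10: arr=0 -> substrate=0 bound=4 product=10

Answer: 1 2 3 4 4 4 4 4 4 4 4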